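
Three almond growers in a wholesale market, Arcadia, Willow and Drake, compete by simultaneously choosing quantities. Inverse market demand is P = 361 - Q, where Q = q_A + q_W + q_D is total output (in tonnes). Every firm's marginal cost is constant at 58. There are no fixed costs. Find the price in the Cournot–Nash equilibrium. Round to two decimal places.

A representative firm's profit is π_i = q_i(361 - Q) - 58q_i.
Setting ∂π_i/∂q_i = 0 with rivals' quantities fixed: 303 - 2q_i - Σ_{j≠i} q_j = 0.
By symmetry each firm produces the same amount; substituting Σ_{j≠i} q_j = 2q_i yields q_i = 303/4.
Total output Q = 909/4, so price P = 361 - 909/4 = 535/4.

133.75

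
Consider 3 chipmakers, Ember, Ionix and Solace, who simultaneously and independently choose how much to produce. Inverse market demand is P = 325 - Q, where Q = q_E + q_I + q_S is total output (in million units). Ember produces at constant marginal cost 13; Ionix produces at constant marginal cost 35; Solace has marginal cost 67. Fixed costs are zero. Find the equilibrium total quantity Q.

Ember's profit: π_E = (325 - Q)q_E - (13q_E). Setting ∂π_E/∂q_E = 0: 312 - 2q_E - (q_I + q_S) = 0.
Ionix's first-order condition: 290 - 2q_I - (q_E + q_S) = 0.
Solace's profit: π_S = (325 - Q)q_S - (67q_S). Setting ∂π_S/∂q_S = 0: 258 - 2q_S - (q_E + q_I) = 0.
Summing all 3 equations gives 860 − 4Q = 0, hence Q = 215.
Back-substituting: q_E = (312 − 215) = 97, q_I = (290 − 215) = 75, q_S = (258 − 215) = 43.
Total output Q = 97 + 75 + 43 = 215.

215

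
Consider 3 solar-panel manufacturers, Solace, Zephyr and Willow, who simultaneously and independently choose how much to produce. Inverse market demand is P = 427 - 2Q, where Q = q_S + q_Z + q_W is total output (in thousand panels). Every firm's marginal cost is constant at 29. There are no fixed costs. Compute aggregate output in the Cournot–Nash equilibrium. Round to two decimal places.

149.25

Each firm earns π_i = (427 - 2Q)q_i - 29q_i.
Setting ∂π_i/∂q_i = 0 with rivals' quantities fixed: 398 - 4q_i - 2·Σ_{j≠i} q_j = 0.
By symmetry each firm produces the same amount; substituting Σ_{j≠i} q_j = 2q_i yields q_i = 398/8 = 199/4.
Total output Q = 199/4 + 199/4 + 199/4 = 597/4.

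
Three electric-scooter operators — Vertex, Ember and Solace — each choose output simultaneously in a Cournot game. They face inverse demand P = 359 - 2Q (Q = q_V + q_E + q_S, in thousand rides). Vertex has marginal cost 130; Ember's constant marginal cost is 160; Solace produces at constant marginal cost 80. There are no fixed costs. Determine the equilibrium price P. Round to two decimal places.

182.25

Vertex's profit: π_V = (359 - 2Q)q_V - (130q_V). Setting ∂π_V/∂q_V = 0: 229 - 4q_V - 2(q_E + q_S) = 0.
Ember's profit: π_E = (359 - 2Q)q_E - (160q_E). Setting ∂π_E/∂q_E = 0: 199 - 4q_E - 2(q_V + q_S) = 0.
Solace's first-order condition: 279 - 4q_S - 2(q_V + q_E) = 0.
Summing all 3 equations gives 707 − 8Q = 0, hence Q = 707/8.
Back-substituting: q_V = (229 − 707/4)/2 = 209/8, q_E = (199 − 707/4)/2 = 89/8, q_S = (279 − 707/4)/2 = 409/8.
Total output Q = 707/8, so price P = 359 - 2·(707/8) = 729/4.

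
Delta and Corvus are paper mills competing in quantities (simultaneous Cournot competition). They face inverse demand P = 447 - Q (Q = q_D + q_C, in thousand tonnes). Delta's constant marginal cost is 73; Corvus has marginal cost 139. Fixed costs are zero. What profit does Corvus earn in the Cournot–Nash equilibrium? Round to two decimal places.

Delta's profit: π_D = (447 - Q)q_D - (73q_D). Setting ∂π_D/∂q_D = 0: 374 - 2q_D - (q_C) = 0.
Corvus's first-order condition: 308 - 2q_C - (q_D) = 0.
Rearranging gives the reaction functions q_D = (374 - q_C)/2 and q_C = (308 - q_D)/2.
Solving the pair: q_D = 440/3, q_C = 242/3.
Price P = 447 - 682/3 = 659/3.
Corvus's profit: (659/3 - 139)·(242/3) = 6507.1111.

6507.11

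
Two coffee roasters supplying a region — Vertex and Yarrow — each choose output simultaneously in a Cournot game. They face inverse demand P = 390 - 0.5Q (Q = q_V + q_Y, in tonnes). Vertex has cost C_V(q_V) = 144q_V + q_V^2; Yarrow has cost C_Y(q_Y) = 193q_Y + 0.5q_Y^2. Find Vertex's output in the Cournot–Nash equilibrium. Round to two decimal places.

Vertex's profit: π_V = (390 - 0.5Q)q_V - (144q_V + q_V²). Setting ∂π_V/∂q_V = 0: 246 - 3q_V - (1/2)(q_Y) = 0.
Yarrow's profit: π_Y = (390 - 0.5Q)q_Y - (193q_Y + (1/2)q_Y²). Setting ∂π_Y/∂q_Y = 0: 197 - 2q_Y - (1/2)(q_V) = 0.
Rearranging gives the reaction functions q_V = (246 - (1/2)q_Y)/3 and q_Y = (197 - (1/2)q_V)/2.
Substituting one into the other gives q_V = 1574/23 and q_Y = 1872/23.

68.43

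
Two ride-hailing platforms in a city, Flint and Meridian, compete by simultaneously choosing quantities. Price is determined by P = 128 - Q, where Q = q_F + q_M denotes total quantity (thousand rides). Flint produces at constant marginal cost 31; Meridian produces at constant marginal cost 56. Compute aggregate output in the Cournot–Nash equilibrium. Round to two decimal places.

Flint's profit: π_F = (128 - Q)q_F - (31q_F). Setting ∂π_F/∂q_F = 0: 97 - 2q_F - (q_M) = 0.
Meridian's profit: π_M = (128 - Q)q_M - (56q_M). Setting ∂π_M/∂q_M = 0: 72 - 2q_M - (q_F) = 0.
Rearranging gives the reaction functions q_F = (97 - q_M)/2 and q_M = (72 - q_F)/2.
Substituting one into the other gives q_F = 122/3 and q_M = 47/3.
Total output Q = 122/3 + 47/3 = 169/3.

56.33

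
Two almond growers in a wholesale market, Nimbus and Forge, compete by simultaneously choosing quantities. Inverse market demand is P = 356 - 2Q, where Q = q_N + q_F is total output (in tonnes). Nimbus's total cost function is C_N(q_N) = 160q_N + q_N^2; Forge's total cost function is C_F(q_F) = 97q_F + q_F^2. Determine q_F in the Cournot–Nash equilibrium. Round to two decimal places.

Nimbus's profit: π_N = (356 - 2Q)q_N - (160q_N + q_N²). Setting ∂π_N/∂q_N = 0: 196 - 6q_N - 2(q_F) = 0.
Forge's profit: π_F = (356 - 2Q)q_F - (97q_F + q_F²). Setting ∂π_F/∂q_F = 0: 259 - 6q_F - 2(q_N) = 0.
Rearranging gives the reaction functions q_N = (196 - 2q_F)/6 and q_F = (259 - 2q_N)/6.
Solving the pair: q_N = 329/16, q_F = 581/16.

36.31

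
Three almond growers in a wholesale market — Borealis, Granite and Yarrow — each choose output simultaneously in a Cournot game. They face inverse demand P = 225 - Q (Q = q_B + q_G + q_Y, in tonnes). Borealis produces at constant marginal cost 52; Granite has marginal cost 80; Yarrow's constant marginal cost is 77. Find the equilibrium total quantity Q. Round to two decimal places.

116.50

Borealis's profit: π_B = (225 - Q)q_B - (52q_B). Setting ∂π_B/∂q_B = 0: 173 - 2q_B - (q_G + q_Y) = 0.
Granite's first-order condition: 145 - 2q_G - (q_B + q_Y) = 0.
Yarrow's first-order condition: 148 - 2q_Y - (q_B + q_G) = 0.
Adding the 3 conditions: 466 − 2Q − 2Q = 0, i.e. Q = 233/2.
Back-substituting: q_B = (173 − 233/2) = 113/2, q_G = (145 − 233/2) = 57/2, q_Y = (148 − 233/2) = 63/2.
Total output Q = 113/2 + 57/2 + 63/2 = 233/2.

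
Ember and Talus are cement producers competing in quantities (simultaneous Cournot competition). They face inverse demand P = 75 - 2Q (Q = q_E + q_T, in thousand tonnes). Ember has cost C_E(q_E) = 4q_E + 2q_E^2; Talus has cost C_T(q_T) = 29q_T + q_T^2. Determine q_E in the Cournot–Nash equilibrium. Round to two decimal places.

7.59

Ember's profit: π_E = (75 - 2Q)q_E - (4q_E + 2q_E²). Setting ∂π_E/∂q_E = 0: 71 - 8q_E - 2(q_T) = 0.
Talus's profit: π_T = (75 - 2Q)q_T - (29q_T + q_T²). Setting ∂π_T/∂q_T = 0: 46 - 6q_T - 2(q_E) = 0.
Best responses: q_E = (71 - 2q_T)/8, q_T = (46 - 2q_E)/6.
Substituting one into the other gives q_E = 167/22 and q_T = 113/22.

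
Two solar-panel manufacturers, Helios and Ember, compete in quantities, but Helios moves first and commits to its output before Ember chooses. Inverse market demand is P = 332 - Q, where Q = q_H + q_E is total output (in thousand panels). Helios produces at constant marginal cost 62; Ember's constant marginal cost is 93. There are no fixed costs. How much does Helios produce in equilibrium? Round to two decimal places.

The follower Ember best-responds to any q_H: π_E = (332 - Q)q_E - 93q_E.
Setting the follower's marginal profit to zero, 239 - q_H - 2q_E = 0, i.e. q_E = (239 - q_H)/2.
Helios substitutes q_E(q_H) into its own profit: π_H = q_H(332 - q_H - (239 - q_H)/2) - 62q_H = (425/2 - (1/2)q_H)q_H - 62q_H.
Maximising: ∂π_H/∂q_H = 301/2 - q_H = 0, giving q_H = 301/2.
Then q_E = (239 - 301/2)/2 = 177/4.

150.50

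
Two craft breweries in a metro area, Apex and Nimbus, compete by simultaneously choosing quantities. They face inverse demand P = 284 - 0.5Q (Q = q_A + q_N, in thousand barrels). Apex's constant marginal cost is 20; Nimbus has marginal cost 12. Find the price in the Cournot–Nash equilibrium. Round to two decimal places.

105.33

Apex's profit: π_A = (284 - 0.5Q)q_A - (20q_A). Setting ∂π_A/∂q_A = 0: 264 - q_A - (1/2)(q_N) = 0.
Nimbus's first-order condition: 272 - q_N - (1/2)(q_A) = 0.
Rearranging gives the reaction functions q_A = (264 - (1/2)q_N) and q_N = (272 - (1/2)q_A).
Solving the pair: q_A = 512/3, q_N = 560/3.
Total output Q = 1072/3, so price P = 284 - (1/2)·(1072/3) = 316/3.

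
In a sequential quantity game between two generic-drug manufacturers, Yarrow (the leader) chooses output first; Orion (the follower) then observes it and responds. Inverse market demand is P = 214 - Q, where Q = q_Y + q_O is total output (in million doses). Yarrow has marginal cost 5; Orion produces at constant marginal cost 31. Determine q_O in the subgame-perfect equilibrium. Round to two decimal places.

32.75

Solve by backward induction. Given q_Y, the follower Orion maximises π_O = (214 - q_Y - q_O)q_O - 31q_O.
Follower FOC: 183 - q_Y - 2q_O = 0, so q_O(q_Y) = (183 - q_Y)/2.
The leader anticipates this reaction. Substituting into P = 214 - Q gives P = 245/2 - (1/2)q_Y, so π_Y = (245/2 - (1/2)q_Y)q_Y - 5q_Y.
Maximising: ∂π_Y/∂q_Y = 235/2 - q_Y = 0, giving q_Y = 235/2.
Then q_O = (183 - 235/2)/2 = 131/4.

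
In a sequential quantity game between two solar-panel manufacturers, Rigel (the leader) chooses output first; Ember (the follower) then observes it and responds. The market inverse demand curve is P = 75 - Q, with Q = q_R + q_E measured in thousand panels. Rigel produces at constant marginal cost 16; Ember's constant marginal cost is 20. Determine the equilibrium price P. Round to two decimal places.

31.75

Solve by backward induction. Given q_R, the follower Ember maximises π_E = (75 - q_R - q_E)q_E - 20q_E.
Follower FOC: 55 - q_R - 2q_E = 0, so q_E(q_R) = (55 - q_R)/2.
Rigel substitutes q_E(q_R) into its own profit: π_R = q_R(75 - q_R - (55 - q_R)/2) - 16q_R = (95/2 - (1/2)q_R)q_R - 16q_R.
The leader's first-order condition 63/2 - q_R = 0 yields q_R = 63/2.
Then q_E = (55 - 63/2)/2 = 47/4.
Total output Q = 173/4, so price P = 75 - 173/4 = 127/4.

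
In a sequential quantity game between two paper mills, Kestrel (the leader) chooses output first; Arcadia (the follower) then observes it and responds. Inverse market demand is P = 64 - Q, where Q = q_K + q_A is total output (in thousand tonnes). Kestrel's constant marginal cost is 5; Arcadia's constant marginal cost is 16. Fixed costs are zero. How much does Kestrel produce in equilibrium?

Solve by backward induction. Given q_K, the follower Arcadia maximises π_A = (64 - q_K - q_A)q_A - 16q_A.
Setting the follower's marginal profit to zero, 48 - q_K - 2q_A = 0, i.e. q_A = (48 - q_K)/2.
Kestrel substitutes q_A(q_K) into its own profit: π_K = q_K(64 - q_K - (48 - q_K)/2) - 5q_K = (40 - (1/2)q_K)q_K - 5q_K.
Maximising: ∂π_K/∂q_K = 35 - q_K = 0, giving q_K = 35.
Then q_A = (48 - 35)/2 = 13/2.

35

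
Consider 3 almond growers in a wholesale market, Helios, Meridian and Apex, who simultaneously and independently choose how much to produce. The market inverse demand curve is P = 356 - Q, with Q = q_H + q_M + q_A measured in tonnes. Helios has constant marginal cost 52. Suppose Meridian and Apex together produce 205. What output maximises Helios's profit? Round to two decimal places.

49.50

With rivals' combined output fixed at 205, Helios's profit is π_H = (356 - 205 - q_H)q_H - (52q_H) = (151 - q_H)q_H - (52q_H).
∂π_H/∂q_H = 99 - 2q_H = 0, so q_H = 99/2.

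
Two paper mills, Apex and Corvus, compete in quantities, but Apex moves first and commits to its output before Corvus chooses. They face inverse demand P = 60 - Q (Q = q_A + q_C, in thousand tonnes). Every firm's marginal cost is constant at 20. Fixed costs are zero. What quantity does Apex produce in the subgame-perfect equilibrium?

The follower Corvus best-responds to any q_A: π_C = (60 - Q)q_C - 20q_C.
Follower FOC: 40 - q_A - 2q_C = 0, so q_C(q_A) = (40 - q_A)/2.
The leader anticipates this reaction. Substituting into P = 60 - Q gives P = 40 - (1/2)q_A, so π_A = (40 - (1/2)q_A)q_A - 20q_A.
Maximising: ∂π_A/∂q_A = 20 - q_A = 0, giving q_A = 20.
Then q_C = (40 - 20)/2 = 10.

20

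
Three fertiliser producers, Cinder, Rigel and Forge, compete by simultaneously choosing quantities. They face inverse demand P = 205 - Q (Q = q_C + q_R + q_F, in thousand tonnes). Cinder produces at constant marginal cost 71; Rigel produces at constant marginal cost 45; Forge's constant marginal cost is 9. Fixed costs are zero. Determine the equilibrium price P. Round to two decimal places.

Cinder's profit: π_C = (205 - Q)q_C - (71q_C). Setting ∂π_C/∂q_C = 0: 134 - 2q_C - (q_R + q_F) = 0.
Rigel's profit: π_R = (205 - Q)q_R - (45q_R). Setting ∂π_R/∂q_R = 0: 160 - 2q_R - (q_C + q_F) = 0.
Forge's profit: π_F = (205 - Q)q_F - (9q_F). Setting ∂π_F/∂q_F = 0: 196 - 2q_F - (q_C + q_R) = 0.
Summing all 3 equations gives 490 − 4Q = 0, hence Q = 245/2.
Back-substituting: q_C = (134 − 245/2) = 23/2, q_R = (160 − 245/2) = 75/2, q_F = (196 − 245/2) = 147/2.
Total output Q = 245/2, so price P = 205 - 245/2 = 165/2.

82.50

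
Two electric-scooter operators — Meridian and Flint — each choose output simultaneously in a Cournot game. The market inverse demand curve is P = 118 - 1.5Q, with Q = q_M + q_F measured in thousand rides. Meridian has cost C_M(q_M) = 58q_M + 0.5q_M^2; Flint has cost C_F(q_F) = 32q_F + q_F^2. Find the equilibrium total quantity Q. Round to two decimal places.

Meridian's profit: π_M = (118 - 1.5Q)q_M - (58q_M + (1/2)q_M²). Setting ∂π_M/∂q_M = 0: 60 - 4q_M - (3/2)(q_F) = 0.
Flint's profit: π_F = (118 - 1.5Q)q_F - (32q_F + q_F²). Setting ∂π_F/∂q_F = 0: 86 - 5q_F - (3/2)(q_M) = 0.
Best responses: q_M = (60 - (3/2)q_F)/4, q_F = (86 - (3/2)q_M)/5.
Solving the pair: q_M = 684/71, q_F = 1016/71.
Total output Q = 684/71 + 1016/71 = 1700/71.

23.94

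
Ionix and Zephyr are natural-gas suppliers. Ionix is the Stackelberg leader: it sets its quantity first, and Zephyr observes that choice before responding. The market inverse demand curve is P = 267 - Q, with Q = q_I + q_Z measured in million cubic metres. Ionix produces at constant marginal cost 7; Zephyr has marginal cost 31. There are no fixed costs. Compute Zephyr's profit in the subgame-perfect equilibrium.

Solve by backward induction. Given q_I, the follower Zephyr maximises π_Z = (267 - q_I - q_Z)q_Z - 31q_Z.
∂π_Z/∂q_Z = 236 - q_I - 2q_Z = 0 gives the reaction function q_Z = (236 - q_I)/2.
The leader anticipates this reaction. Substituting into P = 267 - Q gives P = 149 - (1/2)q_I, so π_I = (149 - (1/2)q_I)q_I - 7q_I.
The leader's first-order condition 142 - q_I = 0 yields q_I = 142.
Then q_Z = (236 - 142)/2 = 47.
Price P = 267 - 189 = 78.
Zephyr's profit: (78 - 31)·47 = 2209.

2209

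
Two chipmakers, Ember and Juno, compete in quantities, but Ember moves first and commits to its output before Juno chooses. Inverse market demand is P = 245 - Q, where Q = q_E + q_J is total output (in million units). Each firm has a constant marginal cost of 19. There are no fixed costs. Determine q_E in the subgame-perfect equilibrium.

113

Solve by backward induction. Given q_E, the follower Juno maximises π_J = (245 - q_E - q_J)q_J - 19q_J.
∂π_J/∂q_J = 226 - q_E - 2q_J = 0 gives the reaction function q_J = (226 - q_E)/2.
Ember substitutes q_J(q_E) into its own profit: π_E = q_E(245 - q_E - (226 - q_E)/2) - 19q_E = (132 - (1/2)q_E)q_E - 19q_E.
The leader's first-order condition 113 - q_E = 0 yields q_E = 113.
Then q_J = (226 - 113)/2 = 113/2.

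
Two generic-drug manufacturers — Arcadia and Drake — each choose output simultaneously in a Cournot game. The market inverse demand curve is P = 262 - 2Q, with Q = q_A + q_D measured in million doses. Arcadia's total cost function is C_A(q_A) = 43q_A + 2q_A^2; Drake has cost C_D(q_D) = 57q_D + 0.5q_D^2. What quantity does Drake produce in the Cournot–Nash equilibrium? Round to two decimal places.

Arcadia's profit: π_A = (262 - 2Q)q_A - (43q_A + 2q_A²). Setting ∂π_A/∂q_A = 0: 219 - 8q_A - 2(q_D) = 0.
Drake's profit: π_D = (262 - 2Q)q_D - (57q_D + (1/2)q_D²). Setting ∂π_D/∂q_D = 0: 205 - 5q_D - 2(q_A) = 0.
So q_A = (219 - 2q_D)/8 and q_D = (205 - 2q_A)/5.
Solving the pair: q_A = 685/36, q_D = 601/18.

33.39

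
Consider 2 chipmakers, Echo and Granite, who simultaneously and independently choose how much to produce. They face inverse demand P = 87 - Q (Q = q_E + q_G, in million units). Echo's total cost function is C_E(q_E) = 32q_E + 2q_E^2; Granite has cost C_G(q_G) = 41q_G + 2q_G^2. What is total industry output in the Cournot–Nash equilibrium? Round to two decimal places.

14.43

Echo's profit: π_E = (87 - Q)q_E - (32q_E + 2q_E²). Setting ∂π_E/∂q_E = 0: 55 - 6q_E - (q_G) = 0.
Granite's first-order condition: 46 - 6q_G - (q_E) = 0.
Best responses: q_E = (55 - q_G)/6, q_G = (46 - q_E)/6.
Substituting one into the other gives q_E = 284/35 and q_G = 221/35.
Total output Q = 284/35 + 221/35 = 101/7.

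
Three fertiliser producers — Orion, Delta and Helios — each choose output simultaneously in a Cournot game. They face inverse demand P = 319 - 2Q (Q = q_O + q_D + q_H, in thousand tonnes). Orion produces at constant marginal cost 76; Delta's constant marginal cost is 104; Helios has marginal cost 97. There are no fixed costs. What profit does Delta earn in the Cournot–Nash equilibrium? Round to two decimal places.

1012.50

Orion's profit: π_O = (319 - 2Q)q_O - (76q_O). Setting ∂π_O/∂q_O = 0: 243 - 4q_O - 2(q_D + q_H) = 0.
Delta's profit: π_D = (319 - 2Q)q_D - (104q_D). Setting ∂π_D/∂q_D = 0: 215 - 4q_D - 2(q_O + q_H) = 0.
Helios's first-order condition: 222 - 4q_H - 2(q_O + q_D) = 0.
Summing all 3 equations gives 680 − 8Q = 0, hence Q = 85.
Back-substituting: q_O = (243 − 170)/2 = 73/2, q_D = (215 − 170)/2 = 45/2, q_H = (222 − 170)/2 = 26.
Price P = 319 - 2·85 = 149.
Delta's profit: (149 - 104)·(45/2) = 1012.5000.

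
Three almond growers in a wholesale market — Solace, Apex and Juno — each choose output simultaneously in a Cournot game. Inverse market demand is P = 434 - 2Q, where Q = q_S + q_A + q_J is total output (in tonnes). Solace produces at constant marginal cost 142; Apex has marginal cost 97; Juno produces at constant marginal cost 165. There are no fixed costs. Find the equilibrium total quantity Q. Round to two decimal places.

112.25

Solace's profit: π_S = (434 - 2Q)q_S - (142q_S). Setting ∂π_S/∂q_S = 0: 292 - 4q_S - 2(q_A + q_J) = 0.
Apex's profit: π_A = (434 - 2Q)q_A - (97q_A). Setting ∂π_A/∂q_A = 0: 337 - 4q_A - 2(q_S + q_J) = 0.
Juno's profit: π_J = (434 - 2Q)q_J - (165q_J). Setting ∂π_J/∂q_J = 0: 269 - 4q_J - 2(q_S + q_A) = 0.
Adding the 3 conditions: 898 − 4Q − 4Q = 0, i.e. Q = 449/4.
Back-substituting: q_S = (292 − 449/2)/2 = 135/4, q_A = (337 − 449/2)/2 = 225/4, q_J = (269 − 449/2)/2 = 89/4.
Total output Q = 135/4 + 225/4 + 89/4 = 449/4.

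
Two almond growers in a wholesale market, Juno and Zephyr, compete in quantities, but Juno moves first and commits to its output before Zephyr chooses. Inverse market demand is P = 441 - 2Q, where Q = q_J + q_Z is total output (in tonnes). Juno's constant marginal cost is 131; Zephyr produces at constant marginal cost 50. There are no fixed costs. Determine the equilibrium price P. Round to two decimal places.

The follower Zephyr best-responds to any q_J: π_Z = (441 - 2Q)q_Z - 50q_Z.
Setting the follower's marginal profit to zero, 391 - 2q_J - 4q_Z = 0, i.e. q_Z = (391 - 2q_J)/4.
The leader anticipates this reaction. Substituting into P = 441 - 2Q gives P = 491/2 - q_J, so π_J = (491/2 - q_J)q_J - 131q_J.
The leader's first-order condition 229/2 - 2q_J = 0 yields q_J = 229/4.
Then q_Z = (391 - 2·(229/4))/4 = 553/8.
Total output Q = 1011/8, so price P = 441 - 2·(1011/8) = 753/4.

188.25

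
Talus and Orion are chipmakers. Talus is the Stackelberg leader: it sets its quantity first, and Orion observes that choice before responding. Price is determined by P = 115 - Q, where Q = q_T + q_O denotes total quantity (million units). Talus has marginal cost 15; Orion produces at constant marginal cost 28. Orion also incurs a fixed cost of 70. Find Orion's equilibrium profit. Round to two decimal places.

The follower Orion best-responds to any q_T: π_O = (115 - Q)q_O - 28q_O.
Follower FOC: 87 - q_T - 2q_O = 0, so q_O(q_T) = (87 - q_T)/2.
The leader anticipates this reaction. Substituting into P = 115 - Q gives P = 143/2 - (1/2)q_T, so π_T = (143/2 - (1/2)q_T)q_T - 15q_T.
Maximising: ∂π_T/∂q_T = 113/2 - q_T = 0, giving q_T = 113/2.
Then q_O = (87 - 113/2)/2 = 61/4.
Price P = 115 - 287/4 = 173/4.
Orion's profit: (173/4 - 28)·(61/4) - 70 = 162.5625.

162.56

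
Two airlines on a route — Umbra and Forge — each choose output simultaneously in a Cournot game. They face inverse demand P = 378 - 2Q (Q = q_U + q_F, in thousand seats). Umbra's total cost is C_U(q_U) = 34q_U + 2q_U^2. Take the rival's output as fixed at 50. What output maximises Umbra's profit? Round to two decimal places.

30.50

With the rival's output fixed at 50, Umbra's profit is π_U = (378 - 2·50 - 2q_U)q_U - (34q_U + 2q_U²) = (278 - 2q_U)q_U - (34q_U + 2q_U²).
∂π_U/∂q_U = 244 - 8q_U = 0, so q_U = 61/2.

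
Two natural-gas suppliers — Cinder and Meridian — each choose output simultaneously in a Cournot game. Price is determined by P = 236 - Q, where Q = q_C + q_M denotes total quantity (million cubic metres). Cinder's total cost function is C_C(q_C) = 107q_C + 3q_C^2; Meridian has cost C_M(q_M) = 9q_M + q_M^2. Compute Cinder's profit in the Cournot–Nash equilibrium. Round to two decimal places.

347.64

Cinder's profit: π_C = (236 - Q)q_C - (107q_C + 3q_C²). Setting ∂π_C/∂q_C = 0: 129 - 8q_C - (q_M) = 0.
Meridian's first-order condition: 227 - 4q_M - (q_C) = 0.
Best responses: q_C = (129 - q_M)/8, q_M = (227 - q_C)/4.
Solving the pair: q_C = 289/31, q_M = 1687/31.
Price P = 236 - 1976/31 = 172.2581.
Cinder's profit: 172.2581·(289/31) - 107·(289/31) - 3(289/31)² = 347.6420.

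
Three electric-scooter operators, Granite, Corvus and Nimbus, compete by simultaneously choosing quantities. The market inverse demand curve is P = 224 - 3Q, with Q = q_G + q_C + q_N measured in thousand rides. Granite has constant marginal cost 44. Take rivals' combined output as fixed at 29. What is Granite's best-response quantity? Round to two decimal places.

With rivals' combined output fixed at 29, Granite's profit is π_G = (224 - 3·29 - 3q_G)q_G - (44q_G) = (137 - 3q_G)q_G - (44q_G).
∂π_G/∂q_G = 93 - 6q_G = 0, so q_G = 31/2.

15.50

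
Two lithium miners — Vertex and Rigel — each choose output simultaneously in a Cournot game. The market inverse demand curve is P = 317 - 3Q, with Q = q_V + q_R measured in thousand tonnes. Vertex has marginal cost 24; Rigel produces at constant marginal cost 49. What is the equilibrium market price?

Vertex's profit: π_V = (317 - 3Q)q_V - (24q_V). Setting ∂π_V/∂q_V = 0: 293 - 6q_V - 3(q_R) = 0.
Rigel's profit: π_R = (317 - 3Q)q_R - (49q_R). Setting ∂π_R/∂q_R = 0: 268 - 6q_R - 3(q_V) = 0.
Best responses: q_V = (293 - 3q_R)/6, q_R = (268 - 3q_V)/6.
Substituting one into the other gives q_V = 106/3 and q_R = 27.
Total output Q = 187/3, so price P = 317 - 3·(187/3) = 130.

130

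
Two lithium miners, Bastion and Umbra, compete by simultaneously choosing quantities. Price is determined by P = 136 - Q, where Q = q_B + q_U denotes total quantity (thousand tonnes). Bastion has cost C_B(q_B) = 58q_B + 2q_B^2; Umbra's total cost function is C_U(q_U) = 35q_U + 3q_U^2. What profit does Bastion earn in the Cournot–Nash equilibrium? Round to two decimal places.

371.47

Bastion's profit: π_B = (136 - Q)q_B - (58q_B + 2q_B²). Setting ∂π_B/∂q_B = 0: 78 - 6q_B - (q_U) = 0.
Umbra's profit: π_U = (136 - Q)q_U - (35q_U + 3q_U²). Setting ∂π_U/∂q_U = 0: 101 - 8q_U - (q_B) = 0.
Best responses: q_B = (78 - q_U)/6, q_U = (101 - q_B)/8.
Solving the pair: q_B = 523/47, q_U = 528/47.
Price P = 136 - 1051/47 = 113.6383.
Bastion's profit: 113.6383·(523/47) - 58·(523/47) - 2(523/47)² = 371.4744.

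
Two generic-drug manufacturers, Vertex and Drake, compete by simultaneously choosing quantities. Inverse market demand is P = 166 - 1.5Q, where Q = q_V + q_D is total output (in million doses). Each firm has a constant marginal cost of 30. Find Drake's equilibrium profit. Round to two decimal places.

1370.07

A representative firm's profit is π_i = q_i(166 - 1.5Q) - 30q_i.
Setting ∂π_i/∂q_i = 0 with rivals' quantities fixed: 136 - 3q_i - (3/2)q_j = 0.
By symmetry each firm produces the same amount; substituting q_j = q_i yields q_i = 136/(9/2) = 272/9.
Price P = 166 - (3/2)·(544/9) = 226/3.
Drake's profit: (226/3 - 30)·(272/9) = 1370.0741.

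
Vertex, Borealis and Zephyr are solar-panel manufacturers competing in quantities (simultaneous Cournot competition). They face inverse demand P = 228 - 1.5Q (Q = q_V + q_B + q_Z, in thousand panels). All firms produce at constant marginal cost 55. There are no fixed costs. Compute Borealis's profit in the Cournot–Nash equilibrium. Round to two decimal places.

Each firm earns π_i = (228 - 1.5Q)q_i - 55q_i.
Setting ∂π_i/∂q_i = 0 with rivals' quantities fixed: 173 - 3q_i - (3/2)·Σ_{j≠i} q_j = 0.
With identical firms every q_j equals q_i, so Σ_{j≠i} q_j = 2q_i and 173 = 6q_i, giving q_i = 173/6.
Price P = 228 - (3/2)·(173/2) = 393/4.
Borealis's profit: (393/4 - 55)·(173/6) = 1247.0417.

1247.04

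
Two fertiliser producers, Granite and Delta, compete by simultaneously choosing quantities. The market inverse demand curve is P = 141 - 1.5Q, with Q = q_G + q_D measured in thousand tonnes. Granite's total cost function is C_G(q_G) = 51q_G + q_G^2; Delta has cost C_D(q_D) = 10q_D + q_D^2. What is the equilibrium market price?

90

Granite's profit: π_G = (141 - 1.5Q)q_G - (51q_G + q_G²). Setting ∂π_G/∂q_G = 0: 90 - 5q_G - (3/2)(q_D) = 0.
Delta's profit: π_D = (141 - 1.5Q)q_D - (10q_D + q_D²). Setting ∂π_D/∂q_D = 0: 131 - 5q_D - (3/2)(q_G) = 0.
Best responses: q_G = (90 - (3/2)q_D)/5, q_D = (131 - (3/2)q_G)/5.
Substituting one into the other gives q_G = 78/7 and q_D = 160/7.
Total output Q = 34, so price P = 141 - (3/2)·34 = 90.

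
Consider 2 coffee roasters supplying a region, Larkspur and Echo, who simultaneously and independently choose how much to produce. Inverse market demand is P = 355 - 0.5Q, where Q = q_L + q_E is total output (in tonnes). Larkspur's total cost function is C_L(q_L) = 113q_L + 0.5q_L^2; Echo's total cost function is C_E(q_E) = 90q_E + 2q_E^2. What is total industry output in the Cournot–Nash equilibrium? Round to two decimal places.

Larkspur's profit: π_L = (355 - 0.5Q)q_L - (113q_L + (1/2)q_L²). Setting ∂π_L/∂q_L = 0: 242 - 2q_L - (1/2)(q_E) = 0.
Echo's profit: π_E = (355 - 0.5Q)q_E - (90q_E + 2q_E²). Setting ∂π_E/∂q_E = 0: 265 - 5q_E - (1/2)(q_L) = 0.
Rearranging gives the reaction functions q_L = (242 - (1/2)q_E)/2 and q_E = (265 - (1/2)q_L)/5.
Substituting one into the other gives q_L = 110.5128 and q_E = 1636/39.
Total output Q = 110.5128 + 1636/39 = 1982/13.

152.46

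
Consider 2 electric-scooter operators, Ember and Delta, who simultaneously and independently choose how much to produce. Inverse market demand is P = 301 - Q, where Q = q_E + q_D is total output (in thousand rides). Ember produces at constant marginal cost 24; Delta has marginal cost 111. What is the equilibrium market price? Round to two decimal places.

145.33

Ember's profit: π_E = (301 - Q)q_E - (24q_E). Setting ∂π_E/∂q_E = 0: 277 - 2q_E - (q_D) = 0.
Delta's profit: π_D = (301 - Q)q_D - (111q_D). Setting ∂π_D/∂q_D = 0: 190 - 2q_D - (q_E) = 0.
So q_E = (277 - q_D)/2 and q_D = (190 - q_E)/2.
Solving the pair: q_E = 364/3, q_D = 103/3.
Total output Q = 467/3, so price P = 301 - 467/3 = 436/3.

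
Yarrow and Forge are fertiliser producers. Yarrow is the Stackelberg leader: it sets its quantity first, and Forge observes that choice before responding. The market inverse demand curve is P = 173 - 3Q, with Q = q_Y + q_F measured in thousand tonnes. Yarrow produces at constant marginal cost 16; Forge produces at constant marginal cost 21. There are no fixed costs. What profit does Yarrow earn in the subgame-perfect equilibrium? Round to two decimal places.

Solve by backward induction. Given q_Y, the follower Forge maximises π_F = (173 - 3q_Y - 3q_F)q_F - 21q_F.
Setting the follower's marginal profit to zero, 152 - 3q_Y - 6q_F = 0, i.e. q_F = (152 - 3q_Y)/6.
The leader anticipates this reaction. Substituting into P = 173 - 3Q gives P = 97 - (3/2)q_Y, so π_Y = (97 - (3/2)q_Y)q_Y - 16q_Y.
Leader FOC: 81 - 3q_Y = 0, so q_Y = 27.
Then q_F = (152 - 3·27)/6 = 71/6.
Price P = 173 - 3·(233/6) = 113/2.
Yarrow's profit: (113/2 - 16)·27 = 1093.5000.

1093.50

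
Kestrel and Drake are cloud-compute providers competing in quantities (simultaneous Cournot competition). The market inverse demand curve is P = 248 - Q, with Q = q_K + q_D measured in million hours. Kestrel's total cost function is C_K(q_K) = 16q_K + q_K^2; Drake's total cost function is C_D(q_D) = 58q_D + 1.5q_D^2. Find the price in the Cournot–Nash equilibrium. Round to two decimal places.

169.16

Kestrel's profit: π_K = (248 - Q)q_K - (16q_K + q_K²). Setting ∂π_K/∂q_K = 0: 232 - 4q_K - (q_D) = 0.
Drake's profit: π_D = (248 - Q)q_D - (58q_D + (3/2)q_D²). Setting ∂π_D/∂q_D = 0: 190 - 5q_D - (q_K) = 0.
So q_K = (232 - q_D)/4 and q_D = (190 - q_K)/5.
Substituting one into the other gives q_K = 970/19 and q_D = 528/19.
Total output Q = 1498/19, so price P = 248 - 1498/19 = 169.1579.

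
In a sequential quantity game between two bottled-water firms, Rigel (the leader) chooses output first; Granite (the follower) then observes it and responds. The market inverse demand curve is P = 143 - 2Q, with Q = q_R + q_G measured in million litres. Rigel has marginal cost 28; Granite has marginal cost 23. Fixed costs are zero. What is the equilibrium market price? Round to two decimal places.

The follower Granite best-responds to any q_R: π_G = (143 - 2Q)q_G - 23q_G.
∂π_G/∂q_G = 120 - 2q_R - 4q_G = 0 gives the reaction function q_G = (120 - 2q_R)/4.
The leader anticipates this reaction. Substituting into P = 143 - 2Q gives P = 83 - q_R, so π_R = (83 - q_R)q_R - 28q_R.
Maximising: ∂π_R/∂q_R = 55 - 2q_R = 0, giving q_R = 55/2.
Then q_G = (120 - 2·(55/2))/4 = 65/4.
Total output Q = 175/4, so price P = 143 - 2·(175/4) = 111/2.

55.50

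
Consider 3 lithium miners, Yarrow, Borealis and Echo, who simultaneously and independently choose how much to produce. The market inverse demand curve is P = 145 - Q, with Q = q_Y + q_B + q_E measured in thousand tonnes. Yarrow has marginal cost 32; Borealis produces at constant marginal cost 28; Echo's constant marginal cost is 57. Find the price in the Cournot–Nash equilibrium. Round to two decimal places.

65.50

Yarrow's profit: π_Y = (145 - Q)q_Y - (32q_Y). Setting ∂π_Y/∂q_Y = 0: 113 - 2q_Y - (q_B + q_E) = 0.
Borealis's profit: π_B = (145 - Q)q_B - (28q_B). Setting ∂π_B/∂q_B = 0: 117 - 2q_B - (q_Y + q_E) = 0.
Echo's first-order condition: 88 - 2q_E - (q_Y + q_B) = 0.
Summing all 3 equations gives 318 − 4Q = 0, hence Q = 159/2.
Back-substituting: q_Y = (113 − 159/2) = 67/2, q_B = (117 − 159/2) = 75/2, q_E = (88 − 159/2) = 17/2.
Total output Q = 159/2, so price P = 145 - 159/2 = 131/2.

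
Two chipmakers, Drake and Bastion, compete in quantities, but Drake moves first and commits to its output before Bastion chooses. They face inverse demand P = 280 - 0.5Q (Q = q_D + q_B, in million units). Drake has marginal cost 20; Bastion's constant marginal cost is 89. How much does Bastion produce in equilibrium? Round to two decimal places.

26.50

Solve by backward induction. Given q_D, the follower Bastion maximises π_B = (280 - (1/2)q_D - (1/2)q_B)q_B - 89q_B.
Setting the follower's marginal profit to zero, 191 - (1/2)q_D - q_B = 0, i.e. q_B = (191 - (1/2)q_D).
The leader anticipates this reaction. Substituting into P = 280 - 0.5Q gives P = 369/2 - (1/4)q_D, so π_D = (369/2 - (1/4)q_D)q_D - 20q_D.
Leader FOC: 329/2 - (1/2)q_D = 0, so q_D = 329.
Then q_B = (191 - (1/2)·329) = 53/2.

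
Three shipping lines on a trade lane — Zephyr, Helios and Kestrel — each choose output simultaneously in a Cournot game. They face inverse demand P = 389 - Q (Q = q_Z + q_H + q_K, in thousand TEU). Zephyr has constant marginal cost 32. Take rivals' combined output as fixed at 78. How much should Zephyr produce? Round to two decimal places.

139.50

With rivals' combined output fixed at 78, Zephyr's profit is π_Z = (389 - 78 - q_Z)q_Z - (32q_Z) = (311 - q_Z)q_Z - (32q_Z).
∂π_Z/∂q_Z = 279 - 2q_Z = 0, so q_Z = 279/2.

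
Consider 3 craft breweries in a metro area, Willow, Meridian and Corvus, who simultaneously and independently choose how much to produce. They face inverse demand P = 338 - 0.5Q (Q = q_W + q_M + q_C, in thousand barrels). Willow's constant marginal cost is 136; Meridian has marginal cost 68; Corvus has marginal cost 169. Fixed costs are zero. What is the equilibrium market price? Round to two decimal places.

Willow's profit: π_W = (338 - 0.5Q)q_W - (136q_W). Setting ∂π_W/∂q_W = 0: 202 - q_W - (1/2)(q_M + q_C) = 0.
Meridian's profit: π_M = (338 - 0.5Q)q_M - (68q_M). Setting ∂π_M/∂q_M = 0: 270 - q_M - (1/2)(q_W + q_C) = 0.
Corvus's first-order condition: 169 - q_C - (1/2)(q_W + q_M) = 0.
Summing all 3 equations gives 641 − 2Q = 0, hence Q = 641/2.
Back-substituting: q_W = (202 − 641/4)/(1/2) = 167/2, q_M = (270 − 641/4)/(1/2) = 439/2, q_C = (169 − 641/4)/(1/2) = 35/2.
Total output Q = 641/2, so price P = 338 - (1/2)·(641/2) = 711/4.

177.75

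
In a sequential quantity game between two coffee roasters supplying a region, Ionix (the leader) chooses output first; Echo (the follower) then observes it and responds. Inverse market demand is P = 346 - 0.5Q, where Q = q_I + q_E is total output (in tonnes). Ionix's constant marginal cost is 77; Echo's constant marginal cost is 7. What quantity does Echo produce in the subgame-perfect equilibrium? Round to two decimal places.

The follower Echo best-responds to any q_I: π_E = (346 - 0.5Q)q_E - 7q_E.
Follower FOC: 339 - (1/2)q_I - q_E = 0, so q_E(q_I) = (339 - (1/2)q_I).
The leader anticipates this reaction. Substituting into P = 346 - 0.5Q gives P = 353/2 - (1/4)q_I, so π_I = (353/2 - (1/4)q_I)q_I - 77q_I.
Maximising: ∂π_I/∂q_I = 199/2 - (1/2)q_I = 0, giving q_I = 199.
Then q_E = (339 - (1/2)·199) = 479/2.

239.50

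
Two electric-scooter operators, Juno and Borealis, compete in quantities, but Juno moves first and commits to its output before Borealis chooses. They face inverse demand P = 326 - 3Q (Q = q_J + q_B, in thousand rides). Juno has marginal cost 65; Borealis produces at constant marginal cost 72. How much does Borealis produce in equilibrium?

The follower Borealis best-responds to any q_J: π_B = (326 - 3Q)q_B - 72q_B.
Follower FOC: 254 - 3q_J - 6q_B = 0, so q_B(q_J) = (254 - 3q_J)/6.
Juno substitutes q_B(q_J) into its own profit: π_J = q_J(326 - 3q_J - (254 - 3q_J)/2) - 65q_J = (199 - (3/2)q_J)q_J - 65q_J.
Maximising: ∂π_J/∂q_J = 134 - 3q_J = 0, giving q_J = 134/3.
Then q_B = (254 - 3·(134/3))/6 = 20.

20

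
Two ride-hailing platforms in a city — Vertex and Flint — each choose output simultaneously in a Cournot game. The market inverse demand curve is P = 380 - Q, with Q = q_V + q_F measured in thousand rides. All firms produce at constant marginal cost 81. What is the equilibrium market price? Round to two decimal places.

Each firm earns π_i = (380 - Q)q_i - 81q_i.
First-order condition (treating rivals' output as given): 299 - 2q_i - q_j = 0.
By symmetry each firm produces the same amount; substituting q_j = q_i yields q_i = 299/3.
Total output Q = 598/3, so price P = 380 - 598/3 = 542/3.

180.67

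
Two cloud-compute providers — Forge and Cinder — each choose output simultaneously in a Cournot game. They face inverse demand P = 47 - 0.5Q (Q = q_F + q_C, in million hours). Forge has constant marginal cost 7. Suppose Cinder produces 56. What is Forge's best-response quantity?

With the rival's output fixed at 56, Forge's profit is π_F = (47 - (1/2)·56 - (1/2)q_F)q_F - (7q_F) = (19 - (1/2)q_F)q_F - (7q_F).
∂π_F/∂q_F = 12 - q_F = 0, so q_F = 12.

12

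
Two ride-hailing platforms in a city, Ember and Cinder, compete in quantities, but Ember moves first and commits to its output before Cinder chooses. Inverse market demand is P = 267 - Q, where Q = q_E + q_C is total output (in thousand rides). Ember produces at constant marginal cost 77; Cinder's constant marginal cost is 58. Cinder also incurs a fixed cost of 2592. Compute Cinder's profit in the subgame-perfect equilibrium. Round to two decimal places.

1221.06

Solve by backward induction. Given q_E, the follower Cinder maximises π_C = (267 - q_E - q_C)q_C - 58q_C.
Setting the follower's marginal profit to zero, 209 - q_E - 2q_C = 0, i.e. q_C = (209 - q_E)/2.
The leader anticipates this reaction. Substituting into P = 267 - Q gives P = 325/2 - (1/2)q_E, so π_E = (325/2 - (1/2)q_E)q_E - 77q_E.
Leader FOC: 171/2 - q_E = 0, so q_E = 171/2.
Then q_C = (209 - 171/2)/2 = 247/4.
Price P = 267 - 589/4 = 479/4.
Cinder's profit: (479/4 - 58)·(247/4) - 2592 = 1221.0625.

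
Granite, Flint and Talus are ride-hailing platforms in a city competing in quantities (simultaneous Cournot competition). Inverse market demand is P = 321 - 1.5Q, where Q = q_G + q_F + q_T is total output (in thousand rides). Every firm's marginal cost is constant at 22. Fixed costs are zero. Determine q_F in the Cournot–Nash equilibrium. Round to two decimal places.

49.83

A representative firm's profit is π_i = q_i(321 - 1.5Q) - 22q_i.
Setting ∂π_i/∂q_i = 0 with rivals' quantities fixed: 299 - 3q_i - (3/2)·Σ_{j≠i} q_j = 0.
With identical firms every q_j equals q_i, so Σ_{j≠i} q_j = 2q_i and 299 = 6q_i, giving q_i = 299/6.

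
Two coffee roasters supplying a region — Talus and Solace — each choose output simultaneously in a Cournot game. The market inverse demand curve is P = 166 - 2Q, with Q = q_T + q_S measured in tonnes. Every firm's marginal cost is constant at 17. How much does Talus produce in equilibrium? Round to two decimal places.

24.83

A representative firm's profit is π_i = q_i(166 - 2Q) - 17q_i.
Setting ∂π_i/∂q_i = 0 with rivals' quantities fixed: 149 - 4q_i - 2q_j = 0.
By symmetry each firm produces the same amount; substituting q_j = q_i yields q_i = 149/6.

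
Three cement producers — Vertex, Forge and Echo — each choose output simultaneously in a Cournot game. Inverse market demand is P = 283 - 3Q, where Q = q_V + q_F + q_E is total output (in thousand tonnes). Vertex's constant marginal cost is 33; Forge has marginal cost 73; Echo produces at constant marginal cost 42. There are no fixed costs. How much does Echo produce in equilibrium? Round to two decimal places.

Vertex's profit: π_V = (283 - 3Q)q_V - (33q_V). Setting ∂π_V/∂q_V = 0: 250 - 6q_V - 3(q_F + q_E) = 0.
Forge's profit: π_F = (283 - 3Q)q_F - (73q_F). Setting ∂π_F/∂q_F = 0: 210 - 6q_F - 3(q_V + q_E) = 0.
Echo's profit: π_E = (283 - 3Q)q_E - (42q_E). Setting ∂π_E/∂q_E = 0: 241 - 6q_E - 3(q_V + q_F) = 0.
Adding the 3 first-order conditions: 701 − 12Q = 0, so Q = 701/12.
Back-substituting: q_V = (250 − 701/4)/3 = 299/12, q_F = (210 − 701/4)/3 = 139/12, q_E = (241 − 701/4)/3 = 263/12.

21.92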